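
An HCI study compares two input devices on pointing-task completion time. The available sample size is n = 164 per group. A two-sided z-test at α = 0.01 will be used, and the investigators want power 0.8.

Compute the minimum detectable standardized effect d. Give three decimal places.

d ≈ 0.377

Required noncentrality: δ = z_{0.005} + z_{0.20} = 2.576 + 0.842 = 3.417.
(Lower-tail contribution to power is negligible for δ > 0.)
δ = d·√(n/2) ⇒ d = δ/√(n/2) = 3.417/√(164/2) = 0.3774.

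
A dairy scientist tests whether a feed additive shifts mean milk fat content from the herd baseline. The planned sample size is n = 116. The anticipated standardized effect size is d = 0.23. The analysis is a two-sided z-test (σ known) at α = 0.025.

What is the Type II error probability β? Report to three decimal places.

β ≈ 0.407

Noncentrality parameter: δ = d·√n = 0.23 × √116 = 2.4772
Critical value for a two-sided test at α = 0.025: z_{α/2} = 2.241.
Power = Φ(δ − 2.241) + Φ(−δ − 2.241) = Φ(0.236) + Φ(-4.719) = 0.5932 + 0.0000 = 0.5932.
Type II error: β = 1 − power = 1 − 0.5932 = 0.4068.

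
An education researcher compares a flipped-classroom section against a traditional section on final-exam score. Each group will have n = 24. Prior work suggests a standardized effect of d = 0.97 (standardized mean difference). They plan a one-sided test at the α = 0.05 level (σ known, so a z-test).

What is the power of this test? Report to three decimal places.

Noncentrality parameter: δ = d·√(n/2) = 0.97 × √(24/2) = 3.3602
Critical value for a one-sided test at α = 0.05: z_α = 1.645.
Power = Φ(δ − 1.645) = Φ(1.715) = 0.9569.

Power ≈ 0.957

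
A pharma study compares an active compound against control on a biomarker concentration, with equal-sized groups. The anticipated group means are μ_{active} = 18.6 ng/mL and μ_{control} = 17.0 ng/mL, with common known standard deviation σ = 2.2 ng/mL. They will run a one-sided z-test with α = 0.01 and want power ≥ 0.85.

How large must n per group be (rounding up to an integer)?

n = 43 per group

Standardized effect: d = |μ_{active} − μ_{control}| / σ = |18.6 − 17.0| / 2.2 = 0.7273
For power 0.85 need Φ(δ − z_{0.01}) = 0.85, so δ = z_{0.01} + z_{0.15} = 2.326 + 1.036 = 3.363.
δ = d·√(n/2) ⇒ n = 2(δ/d)² = 2 × (3.363 / 0.7273)² = 42.76.
Rounding up, n = 43 per group.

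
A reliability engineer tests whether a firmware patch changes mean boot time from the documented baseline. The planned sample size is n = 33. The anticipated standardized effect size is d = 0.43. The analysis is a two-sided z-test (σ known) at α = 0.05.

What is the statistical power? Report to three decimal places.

Power ≈ 0.695

Noncentrality parameter: λ = d·√n = 0.43 × √33 = 2.4702
Critical value for a two-sided test at α = 0.05: z_{α/2} = 1.960.
Power = Φ(λ − 1.960) + Φ(−λ − 1.960) = Φ(0.510) + Φ(-4.430) = 0.6950 + 0.0000 = 0.6950.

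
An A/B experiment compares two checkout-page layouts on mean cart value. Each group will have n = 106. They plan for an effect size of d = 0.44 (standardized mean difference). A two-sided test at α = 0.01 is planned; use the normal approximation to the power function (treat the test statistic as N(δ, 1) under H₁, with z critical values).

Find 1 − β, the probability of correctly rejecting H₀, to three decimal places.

Noncentrality parameter: δ = d·√(n/2) = 0.44 × √(106/2) = 3.2032
Two-sided α = 0.01 → critical value z_{0.005} = 2.576.
Power = Φ(δ − 2.576) + Φ(−δ − 2.576) = Φ(0.627) + Φ(-5.779) = 0.7348 + 0.0000 = 0.7348.

Power ≈ 0.735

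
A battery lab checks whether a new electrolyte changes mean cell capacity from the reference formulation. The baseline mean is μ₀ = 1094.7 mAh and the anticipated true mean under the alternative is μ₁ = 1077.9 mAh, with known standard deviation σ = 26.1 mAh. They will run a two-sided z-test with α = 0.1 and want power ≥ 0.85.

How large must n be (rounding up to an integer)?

Standardized effect: d = |μ₁ − μ₀| / σ = |1077.9 − 1094.7| / 26.1 = 0.6437
Set Φ(δ − 1.645) = 0.85; then δ − 1.645 = Φ⁻¹(0.85) = 1.036, giving δ = 2.681.
(The Φ(−δ − z_{α/2}) term is vanishingly small for δ > 0 and is dropped in the standard sample-size formula.)
δ = d·√n ⇒ n = (δ/d)² = (2.681 / 0.6437)² = 17.35.
Rounding up, n = 18.

n = 18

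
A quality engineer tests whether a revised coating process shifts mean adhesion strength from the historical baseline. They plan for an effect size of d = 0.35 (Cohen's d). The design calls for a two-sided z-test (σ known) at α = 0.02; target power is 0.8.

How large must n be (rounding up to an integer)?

Set Φ(δ − 2.326) = 0.8; then δ − 2.326 = Φ⁻¹(0.8) = 0.842, giving δ = 3.168.
(Ignoring the negligible lower-tail rejection probability gives the usual closed-form inversion.)
δ = d·√n ⇒ n = (δ/d)² = (3.168 / 0.35)² = 81.93.
Rounding up, n = 82.

n = 82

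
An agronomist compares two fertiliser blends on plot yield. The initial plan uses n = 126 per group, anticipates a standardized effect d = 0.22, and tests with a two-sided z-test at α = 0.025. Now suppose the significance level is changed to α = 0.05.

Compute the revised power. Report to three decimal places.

δ = d·√(n/2) = 0.22 × √(126/2) = 1.7462 (unchanged). New critical value: z_{0.025} = 1.960.
Revised power = Φ(δ − 1.960) + Φ(−δ − 1.960) = Φ(-0.214) + Φ(-3.706) = 0.4154 + 0.0001 = 0.4155.

Power ≈ 0.415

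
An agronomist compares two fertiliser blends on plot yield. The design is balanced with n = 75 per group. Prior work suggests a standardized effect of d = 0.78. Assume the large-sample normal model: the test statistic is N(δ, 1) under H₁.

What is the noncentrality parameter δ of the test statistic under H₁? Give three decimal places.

δ ≈ 4.777

The noncentrality parameter scales effect size by the design's sample-size factor: δ = d·√(n/2) = 0.78 × √(75/2) = 4.7765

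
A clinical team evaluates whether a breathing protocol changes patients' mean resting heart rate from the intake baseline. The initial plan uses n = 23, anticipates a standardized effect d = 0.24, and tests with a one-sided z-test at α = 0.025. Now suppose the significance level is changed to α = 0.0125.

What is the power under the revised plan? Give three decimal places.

Power ≈ 0.138

δ = d·√n = 0.24 × √23 = 1.1510 (unchanged). New critical value: z_{0.0125} = 2.241.
Revised power = Φ(δ − 2.241) = Φ(-1.090) = 0.1378.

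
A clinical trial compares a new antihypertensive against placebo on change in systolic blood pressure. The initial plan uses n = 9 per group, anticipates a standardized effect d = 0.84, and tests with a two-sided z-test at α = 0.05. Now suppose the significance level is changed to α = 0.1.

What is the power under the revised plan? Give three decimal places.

δ = d·√(n/2) = 0.84 × √(9/2) = 1.7819 (unchanged). New critical value: z_{0.05} = 1.645.
Revised power = Φ(δ − 1.645) + Φ(−δ − 1.645) = Φ(0.137) + Φ(-3.427) = 0.5545 + 0.0003 = 0.5548.

Power ≈ 0.555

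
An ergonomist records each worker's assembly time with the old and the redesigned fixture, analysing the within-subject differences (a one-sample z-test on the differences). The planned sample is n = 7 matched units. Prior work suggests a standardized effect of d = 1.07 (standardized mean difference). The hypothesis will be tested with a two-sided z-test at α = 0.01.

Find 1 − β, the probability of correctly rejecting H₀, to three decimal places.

Noncentrality parameter: λ = d·√n = 1.07 × √7 = 2.8310
Critical value for a two-sided test at α = 0.01: z_{α/2} = 2.576.
Power = Φ(λ − 2.576) + Φ(−λ − 2.576) = Φ(0.255) + Φ(-5.407) = 0.6007 + 0.0000 = 0.6007.

Power ≈ 0.601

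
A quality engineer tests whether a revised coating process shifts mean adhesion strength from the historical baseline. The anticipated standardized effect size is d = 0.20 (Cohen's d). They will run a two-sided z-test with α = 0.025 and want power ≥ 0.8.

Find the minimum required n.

Set Φ(δ − 2.241) = 0.8; then δ − 2.241 = Φ⁻¹(0.8) = 0.842, giving δ = 3.083.
(For δ > 0 the lower-tail rejection region contributes negligibly to power, so the one-term inversion is standard.)
δ = d·√n ⇒ n = (δ/d)² = (3.083 / 0.20)² = 237.63.
Rounding up, n = 238.

n = 238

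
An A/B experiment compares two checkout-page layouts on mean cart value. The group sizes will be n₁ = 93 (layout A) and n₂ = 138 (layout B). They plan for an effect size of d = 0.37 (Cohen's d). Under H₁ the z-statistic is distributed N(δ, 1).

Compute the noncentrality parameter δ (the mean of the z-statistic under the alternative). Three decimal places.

δ ≈ 2.758

The noncentrality parameter scales effect size by the design's sample-size factor: δ = d / √(1/n₁ + 1/n₂) = 0.37 / √(1/93 + 1/138) = 2.7579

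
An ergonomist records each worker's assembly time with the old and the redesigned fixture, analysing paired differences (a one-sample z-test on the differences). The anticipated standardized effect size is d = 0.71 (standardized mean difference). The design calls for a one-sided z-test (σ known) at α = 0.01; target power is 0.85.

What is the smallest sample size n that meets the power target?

n = 23

For power 0.85 need Φ(δ − z_{0.01}) = 0.85, so δ = z_{0.01} + z_{0.15} = 2.326 + 1.036 = 3.363.
δ = d·√n ⇒ n = (δ/d)² = (3.363 / 0.71)² = 22.43.
Rounding up, n = 23.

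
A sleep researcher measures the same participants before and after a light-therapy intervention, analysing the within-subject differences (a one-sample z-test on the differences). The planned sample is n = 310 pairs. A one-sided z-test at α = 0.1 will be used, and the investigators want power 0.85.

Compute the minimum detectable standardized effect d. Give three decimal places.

d ≈ 0.132

Need Φ(δ − 1.282) = 0.85, so δ = 1.282 + 1.036 = 2.318.
δ = d·√n ⇒ d = δ/√n = 2.318/√310 = 0.1317.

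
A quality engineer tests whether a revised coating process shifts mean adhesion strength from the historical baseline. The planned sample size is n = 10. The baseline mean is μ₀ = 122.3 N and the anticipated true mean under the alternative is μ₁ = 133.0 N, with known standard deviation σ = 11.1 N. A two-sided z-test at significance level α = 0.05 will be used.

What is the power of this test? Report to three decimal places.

Power ≈ 0.862

Standardized effect: d = |μ₁ − μ₀| / σ = |133.0 − 122.3| / 11.1 = 0.9640
Noncentrality parameter: δ = d·√n = 0.9640 × √10 = 3.0483
Critical value for a two-sided test at α = 0.05: z_{α/2} = 1.960.
Power = Φ(δ − 1.960) + Φ(−δ − 1.960) = Φ(1.088) + Φ(-5.008) = 0.8618 + 0.0000 = 0.8618.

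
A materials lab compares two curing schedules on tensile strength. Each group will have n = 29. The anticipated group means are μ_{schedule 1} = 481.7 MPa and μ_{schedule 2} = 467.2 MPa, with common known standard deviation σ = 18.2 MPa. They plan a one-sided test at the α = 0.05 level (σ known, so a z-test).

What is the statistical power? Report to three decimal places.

Power ≈ 0.918

Standardized effect: d = |μ_{schedule 1} − μ_{schedule 2}| / σ = |481.7 − 467.2| / 18.2 = 0.7967
Noncentrality parameter: δ = d·√(n/2) = 0.7967 × √(29/2) = 3.0338
One-sided α = 0.05 → critical value z_{0.05} = 1.645.
Power = Φ(δ − 1.645) = Φ(1.389) = 0.9176.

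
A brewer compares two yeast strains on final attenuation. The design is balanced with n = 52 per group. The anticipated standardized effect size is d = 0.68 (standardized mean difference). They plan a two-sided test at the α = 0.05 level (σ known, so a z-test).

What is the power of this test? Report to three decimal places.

Noncentrality parameter: δ = d·√(n/2) = 0.68 × √(52/2) = 3.4673
Two-sided α = 0.05 → critical value z_{0.025} = 1.960.
Power = Φ(δ − 1.960) + Φ(−δ − 1.960) = Φ(1.507) + Φ(-5.427) = 0.9341 + 0.0000 = 0.9341.

Power ≈ 0.934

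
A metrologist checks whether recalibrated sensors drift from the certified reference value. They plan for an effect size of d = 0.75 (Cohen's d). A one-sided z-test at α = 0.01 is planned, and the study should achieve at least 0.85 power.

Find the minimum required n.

n = 21

Set Φ(δ − 2.326) = 0.85; then δ − 2.326 = Φ⁻¹(0.85) = 1.036, giving δ = 3.363.
δ = d·√n ⇒ n = (δ/d)² = (3.363 / 0.75)² = 20.10.
Round up to the next whole unit.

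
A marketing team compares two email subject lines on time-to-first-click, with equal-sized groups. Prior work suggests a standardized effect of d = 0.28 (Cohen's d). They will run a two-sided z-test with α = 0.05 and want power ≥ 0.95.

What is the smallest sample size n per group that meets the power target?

For power 0.95 need Φ(δ − z_{0.025}) = 0.95, so δ = z_{0.025} + z_{0.05} = 1.960 + 1.645 = 3.605.
(Ignoring the negligible lower-tail rejection probability gives the usual closed-form inversion.)
δ = d·√(n/2) ⇒ n = 2(δ/d)² = 2 × (3.605 / 0.28)² = 331.50.
Round up to the next whole unit.

n = 332 per group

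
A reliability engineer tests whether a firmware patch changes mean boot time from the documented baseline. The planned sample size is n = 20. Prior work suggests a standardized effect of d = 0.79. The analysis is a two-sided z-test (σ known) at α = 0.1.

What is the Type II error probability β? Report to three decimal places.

β ≈ 0.030

Noncentrality parameter: δ = d·√n = 0.79 × √20 = 3.5330
Critical value for a two-sided test at α = 0.1: z_{α/2} = 1.645.
Power = Φ(δ − 1.645) + Φ(−δ − 1.645) = Φ(1.888) + Φ(-5.178) = 0.9705 + 0.0000 = 0.9705.
Type II error: β = 1 − power = 1 − 0.9705 = 0.0295.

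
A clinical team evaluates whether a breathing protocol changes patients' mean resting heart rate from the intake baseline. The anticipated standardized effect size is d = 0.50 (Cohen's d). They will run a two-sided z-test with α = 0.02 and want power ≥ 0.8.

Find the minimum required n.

Set Φ(δ − 2.326) = 0.8; then δ − 2.326 = Φ⁻¹(0.8) = 0.842, giving δ = 3.168.
(Ignoring the negligible lower-tail rejection probability gives the usual closed-form inversion.)
δ = d·√n ⇒ n = (δ/d)² = (3.168 / 0.50)² = 40.14.
Rounding up, n = 41.

n = 41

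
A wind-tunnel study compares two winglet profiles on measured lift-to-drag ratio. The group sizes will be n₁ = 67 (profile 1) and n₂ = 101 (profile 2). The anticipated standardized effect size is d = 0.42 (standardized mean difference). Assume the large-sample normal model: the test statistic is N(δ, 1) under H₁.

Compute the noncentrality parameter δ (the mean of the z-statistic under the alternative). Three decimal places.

δ = d / √(1/n₁ + 1/n₂) = 0.42 / √(1/67 + 1/101) = 2.6656

δ ≈ 2.666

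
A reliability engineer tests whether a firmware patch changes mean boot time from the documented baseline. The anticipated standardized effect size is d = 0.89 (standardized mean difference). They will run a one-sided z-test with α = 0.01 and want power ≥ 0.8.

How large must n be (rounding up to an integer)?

Set Φ(δ − 2.326) = 0.8; then δ − 2.326 = Φ⁻¹(0.8) = 0.842, giving δ = 3.168.
δ = d·√n ⇒ n = (δ/d)² = (3.168 / 0.89)² = 12.67.
Rounding up, n = 13.

n = 13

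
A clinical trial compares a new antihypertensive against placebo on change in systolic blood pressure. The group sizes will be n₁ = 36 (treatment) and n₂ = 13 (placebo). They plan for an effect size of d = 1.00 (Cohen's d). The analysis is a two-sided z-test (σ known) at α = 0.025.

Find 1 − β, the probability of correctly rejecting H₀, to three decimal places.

Power ≈ 0.802

Noncentrality parameter: δ = d / √(1/n₁ + 1/n₂) = 1.00 / √(1/36 + 1/13) = 3.0905
Two-sided α = 0.025 → critical value z_{0.0125} = 2.241.
Power = Φ(δ − 2.241) + Φ(−δ − 2.241) = Φ(0.849) + Φ(-5.332) = 0.8021 + 0.0000 = 0.8021.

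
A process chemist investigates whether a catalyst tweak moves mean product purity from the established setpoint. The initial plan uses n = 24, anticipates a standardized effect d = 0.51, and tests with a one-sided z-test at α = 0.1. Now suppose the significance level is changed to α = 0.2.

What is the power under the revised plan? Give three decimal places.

Power ≈ 0.951

δ = d·√n = 0.51 × √24 = 2.4985 (unchanged). New critical value: z_{0.2} = 0.842.
Revised power = Φ(δ − 0.842) = Φ(1.657) = 0.9512.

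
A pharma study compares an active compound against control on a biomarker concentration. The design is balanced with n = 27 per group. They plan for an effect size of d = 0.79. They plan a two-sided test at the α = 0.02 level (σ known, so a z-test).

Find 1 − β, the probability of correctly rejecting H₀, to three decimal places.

Noncentrality parameter: δ = d·√(n/2) = 0.79 × √(27/2) = 2.9026
Two-sided α = 0.02 → critical value z_{0.01} = 2.326.
Power = Φ(δ − 2.326) + Φ(−δ − 2.326) = Φ(0.576) + Φ(-5.229) = 0.7178 + 0.0000 = 0.7178.

Power ≈ 0.718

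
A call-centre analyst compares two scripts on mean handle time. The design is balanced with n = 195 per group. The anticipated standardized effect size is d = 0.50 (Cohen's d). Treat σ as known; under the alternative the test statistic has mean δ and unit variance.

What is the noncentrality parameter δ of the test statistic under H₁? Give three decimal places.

δ ≈ 4.937

The noncentrality parameter scales effect size by the design's sample-size factor: δ = d·√(n/2) = 0.50 × √(195/2) = 4.9371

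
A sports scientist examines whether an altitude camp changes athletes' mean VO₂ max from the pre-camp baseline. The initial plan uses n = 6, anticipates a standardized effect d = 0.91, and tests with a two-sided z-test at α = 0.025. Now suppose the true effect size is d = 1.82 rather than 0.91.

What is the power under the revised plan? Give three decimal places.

Power ≈ 0.987

With d = 1.82: δ = d·√n = 1.82 × √6 = 4.4581. Critical value z_{0.0125} = 2.241.
Revised power = Φ(δ − 2.241) + Φ(−δ − 2.241) = Φ(2.217) + Φ(-6.699) = 0.9867 + 0.0000 = 0.9867.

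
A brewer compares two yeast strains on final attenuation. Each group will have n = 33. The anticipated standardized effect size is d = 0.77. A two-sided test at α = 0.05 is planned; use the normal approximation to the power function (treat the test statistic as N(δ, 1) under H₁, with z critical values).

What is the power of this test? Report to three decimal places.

Noncentrality parameter: δ = d·√(n/2) = 0.77 × √(33/2) = 3.1278
Two-sided α = 0.05 → critical value z_{0.025} = 1.960.
Power = Φ(δ − 1.960) + Φ(−δ − 1.960) = Φ(1.168) + Φ(-5.088) = 0.8786 + 0.0000 = 0.8786.

Power ≈ 0.879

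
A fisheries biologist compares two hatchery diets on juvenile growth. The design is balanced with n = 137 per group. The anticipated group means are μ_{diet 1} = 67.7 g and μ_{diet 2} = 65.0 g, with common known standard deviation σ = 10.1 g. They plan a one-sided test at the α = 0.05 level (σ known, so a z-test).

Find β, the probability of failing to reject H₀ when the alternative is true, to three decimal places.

Standardized effect: d = |μ_{diet 1} − μ_{diet 2}| / σ = |67.7 − 65.0| / 10.1 = 0.2673
Noncentrality parameter: δ = d·√(n/2) = 0.2673 × √(137/2) = 2.2125
Critical value for a one-sided test at α = 0.05: z_α = 1.645.
Power = Φ(δ − 1.645) = Φ(0.568) = 0.7149.
Type II error: β = 1 − power = 1 − 0.7149 = 0.2851.

β ≈ 0.285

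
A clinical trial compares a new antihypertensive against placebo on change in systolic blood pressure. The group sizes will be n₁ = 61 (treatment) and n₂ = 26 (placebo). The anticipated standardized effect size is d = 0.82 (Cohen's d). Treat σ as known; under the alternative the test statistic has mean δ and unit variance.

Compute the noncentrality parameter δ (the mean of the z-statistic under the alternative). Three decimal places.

δ ≈ 3.501

δ = d / √(1/n₁ + 1/n₂) = 0.82 / √(1/61 + 1/26) = 3.5011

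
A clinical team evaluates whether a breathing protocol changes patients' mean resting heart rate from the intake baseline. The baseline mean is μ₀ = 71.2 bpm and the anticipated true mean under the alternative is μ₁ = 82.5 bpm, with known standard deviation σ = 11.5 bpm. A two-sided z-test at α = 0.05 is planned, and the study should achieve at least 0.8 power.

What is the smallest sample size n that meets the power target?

n = 9

Standardized effect: d = |μ₁ − μ₀| / σ = |82.5 − 71.2| / 11.5 = 0.9826
For power 0.8 need Φ(δ − z_{0.025}) = 0.8, so δ = z_{0.025} + z_{0.20} = 1.960 + 0.842 = 2.802.
(The Φ(−δ − z_{α/2}) term is vanishingly small for δ > 0 and is dropped in the standard sample-size formula.)
δ = d·√n ⇒ n = (δ/d)² = (2.802 / 0.9826)² = 8.13.
Round up to the next whole unit.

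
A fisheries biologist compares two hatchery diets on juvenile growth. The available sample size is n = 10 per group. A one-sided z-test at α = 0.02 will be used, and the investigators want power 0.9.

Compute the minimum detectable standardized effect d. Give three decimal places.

d ≈ 1.492

Required noncentrality: δ = z_{0.02} + z_{0.10} = 2.054 + 1.282 = 3.335.
δ = d·√(n/2) ⇒ d = δ/√(n/2) = 3.335/√(10/2) = 1.4916.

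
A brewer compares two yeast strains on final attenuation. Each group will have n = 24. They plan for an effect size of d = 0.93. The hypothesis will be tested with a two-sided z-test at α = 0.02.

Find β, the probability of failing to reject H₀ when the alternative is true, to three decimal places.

β ≈ 0.185

Noncentrality parameter: δ = d·√(n/2) = 0.93 × √(24/2) = 3.2216
Two-sided α = 0.02 → critical value z_{0.01} = 2.326.
Power = Φ(δ − 2.326) + Φ(−δ − 2.326) = Φ(0.895) + Φ(-5.548) = 0.8147 + 0.0000 = 0.8147.
Type II error: β = 1 − power = 1 − 0.8147 = 0.1853.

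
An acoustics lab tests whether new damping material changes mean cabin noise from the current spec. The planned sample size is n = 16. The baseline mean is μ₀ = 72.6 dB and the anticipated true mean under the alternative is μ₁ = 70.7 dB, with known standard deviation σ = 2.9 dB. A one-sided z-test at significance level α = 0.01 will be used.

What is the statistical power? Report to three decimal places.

Power ≈ 0.616

Standardized effect: d = |μ₁ − μ₀| / σ = |70.7 − 72.6| / 2.9 = 0.6552
Noncentrality parameter: δ = d·√n = 0.6552 × √16 = 2.6207
Critical value for a one-sided test at α = 0.01: z_α = 2.326.
Power = Φ(δ − 2.326) = Φ(0.294) = 0.6158.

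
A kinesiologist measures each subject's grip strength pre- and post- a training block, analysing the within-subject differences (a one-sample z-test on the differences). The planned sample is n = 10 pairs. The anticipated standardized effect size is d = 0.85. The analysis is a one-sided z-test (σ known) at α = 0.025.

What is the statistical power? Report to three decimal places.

Noncentrality parameter: δ = d·√n = 0.85 × √10 = 2.6879
One-sided α = 0.025 → critical value z_{0.025} = 1.960.
Power = P(Z > 1.960 − δ) = Φ(0.728) = 0.7667.

Power ≈ 0.767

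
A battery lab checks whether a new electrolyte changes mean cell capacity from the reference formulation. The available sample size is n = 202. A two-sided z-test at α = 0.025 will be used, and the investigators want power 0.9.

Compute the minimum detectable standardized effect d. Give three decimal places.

Required noncentrality: δ = z_{0.0125} + z_{0.10} = 2.241 + 1.282 = 3.523.
(The second rejection-region term Φ(−δ − z_{α/2}) is negligible and dropped.)
δ = d·√n ⇒ d = δ/√n = 3.523/√202 = 0.2479.

d ≈ 0.248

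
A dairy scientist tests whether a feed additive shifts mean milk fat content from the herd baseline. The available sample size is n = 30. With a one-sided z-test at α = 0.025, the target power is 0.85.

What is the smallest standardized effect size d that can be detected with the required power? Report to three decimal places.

d ≈ 0.547

Required noncentrality: δ = z_{0.025} + z_{0.15} = 1.960 + 1.036 = 2.996.
δ = d·√n ⇒ d = δ/√n = 2.996/√30 = 0.5471.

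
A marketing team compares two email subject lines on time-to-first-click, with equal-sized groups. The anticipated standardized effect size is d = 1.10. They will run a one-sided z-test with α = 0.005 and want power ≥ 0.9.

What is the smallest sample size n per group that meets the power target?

Set Φ(δ − 2.576) = 0.9; then δ − 2.576 = Φ⁻¹(0.9) = 1.282, giving δ = 3.857.
δ = d·√(n/2) ⇒ n = 2(δ/d)² = 2 × (3.857 / 1.10)² = 24.59.
Rounding up, n = 25 per group.

n = 25 per group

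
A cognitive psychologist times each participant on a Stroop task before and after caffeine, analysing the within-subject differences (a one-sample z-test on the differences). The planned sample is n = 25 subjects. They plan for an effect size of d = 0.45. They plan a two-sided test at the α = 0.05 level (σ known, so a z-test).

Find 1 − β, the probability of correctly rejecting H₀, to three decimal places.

Noncentrality parameter: δ = d·√n = 0.45 × √25 = 2.2500
Critical value for a two-sided test at α = 0.05: z_{α/2} = 1.960.
Power = Φ(δ − 1.960) + Φ(−δ − 1.960) = Φ(0.290) + Φ(-4.210) = 0.6141 + 0.0000 = 0.6141.

Power ≈ 0.614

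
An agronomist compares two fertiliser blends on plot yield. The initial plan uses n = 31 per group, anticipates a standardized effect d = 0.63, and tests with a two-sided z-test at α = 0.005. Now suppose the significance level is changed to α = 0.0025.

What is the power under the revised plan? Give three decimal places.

Power ≈ 0.294

δ = d·√(n/2) = 0.63 × √(31/2) = 2.4803 (unchanged). New critical value: z_{0.0013} = 3.023.
Revised power = Φ(δ − 3.023) + Φ(−δ − 3.023) = Φ(-0.543) + Φ(-5.504) = 0.2936 + 0.0000 = 0.2936.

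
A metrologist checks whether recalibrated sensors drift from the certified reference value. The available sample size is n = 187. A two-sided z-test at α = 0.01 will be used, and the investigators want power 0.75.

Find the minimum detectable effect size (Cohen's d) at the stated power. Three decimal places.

Need Φ(δ − 2.576) = 0.75, so δ = 2.576 + 0.674 = 3.250.
(The second rejection-region term Φ(−δ − z_{α/2}) is negligible and dropped.)
δ = d·√n ⇒ d = δ/√n = 3.250/√187 = 0.2377.

d ≈ 0.238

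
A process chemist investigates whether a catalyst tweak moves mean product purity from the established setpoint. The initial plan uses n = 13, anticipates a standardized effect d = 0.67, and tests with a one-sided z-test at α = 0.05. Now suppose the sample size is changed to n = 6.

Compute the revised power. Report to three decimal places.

With n = 6: δ = d·√n = 0.67 × √6 = 1.6412. Critical value z_{0.05} = 1.645.
Revised power = Φ(δ − 1.645) = Φ(-0.004) = 0.4985.

Power ≈ 0.499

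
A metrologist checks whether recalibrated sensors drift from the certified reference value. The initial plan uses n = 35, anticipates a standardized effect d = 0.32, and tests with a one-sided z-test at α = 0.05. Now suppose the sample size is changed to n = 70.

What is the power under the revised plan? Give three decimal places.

With n = 70: δ = d·√n = 0.32 × √70 = 2.6773. Critical value z_{0.05} = 1.645.
Revised power = P(Z > 1.645 − δ) = Φ(1.032) = 0.8491.

Power ≈ 0.849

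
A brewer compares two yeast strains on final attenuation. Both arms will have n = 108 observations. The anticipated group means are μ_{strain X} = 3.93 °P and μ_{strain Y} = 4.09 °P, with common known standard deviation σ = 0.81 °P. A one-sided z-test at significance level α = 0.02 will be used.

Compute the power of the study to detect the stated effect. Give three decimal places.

Power ≈ 0.274

Standardized effect: d = |μ_{strain X} − μ_{strain Y}| / σ = |3.93 − 4.09| / 0.81 = 0.1975
Noncentrality parameter: δ = d·√(n/2) = 0.1975 × √(108/2) = 1.4515
One-sided α = 0.02 → critical value z_{0.02} = 2.054.
Power = P(Z > 2.054 − δ) = Φ(-0.602) = 0.2735.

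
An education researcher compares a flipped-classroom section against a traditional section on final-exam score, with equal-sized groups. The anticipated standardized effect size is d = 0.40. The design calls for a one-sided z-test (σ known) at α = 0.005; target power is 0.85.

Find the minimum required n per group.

n = 164 per group

Set Φ(δ − 2.576) = 0.85; then δ − 2.576 = Φ⁻¹(0.85) = 1.036, giving δ = 3.612.
δ = d·√(n/2) ⇒ n = 2(δ/d)² = 2 × (3.612 / 0.40)² = 163.11.
Rounding up, n = 164 per group.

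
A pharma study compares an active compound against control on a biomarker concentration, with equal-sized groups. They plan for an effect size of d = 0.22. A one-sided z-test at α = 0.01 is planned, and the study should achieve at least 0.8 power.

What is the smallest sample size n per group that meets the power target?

For power 0.8 need Φ(δ − z_{0.01}) = 0.8, so δ = z_{0.01} + z_{0.20} = 2.326 + 0.842 = 3.168.
δ = d·√(n/2) ⇒ n = 2(δ/d)² = 2 × (3.168 / 0.22)² = 414.71.
Round up to the next whole unit.

n = 415 per group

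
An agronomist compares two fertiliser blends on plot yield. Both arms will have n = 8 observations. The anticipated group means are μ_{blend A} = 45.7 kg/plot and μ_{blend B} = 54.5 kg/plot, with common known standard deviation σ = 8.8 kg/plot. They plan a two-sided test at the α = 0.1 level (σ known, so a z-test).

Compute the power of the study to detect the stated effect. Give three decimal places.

Standardized effect: d = |μ_{blend A} − μ_{blend B}| / σ = |45.7 − 54.5| / 8.8 = 1.0000
Noncentrality parameter: λ = d·√(n/2) = 1.0000 × √(8/2) = 2.0000
Two-sided α = 0.1 → critical value z_{0.05} = 1.645.
Power = Φ(λ − 1.645) + Φ(−λ − 1.645) = Φ(0.355) + Φ(-3.645) = 0.6388 + 0.0001 = 0.6389.

Power ≈ 0.639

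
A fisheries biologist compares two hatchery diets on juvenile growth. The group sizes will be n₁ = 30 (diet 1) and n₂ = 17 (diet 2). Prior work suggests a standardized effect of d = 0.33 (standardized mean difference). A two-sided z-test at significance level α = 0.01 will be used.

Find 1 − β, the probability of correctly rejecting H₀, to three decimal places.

Noncentrality parameter: δ = d / √(1/n₁ + 1/n₂) = 0.33 / √(1/30 + 1/17) = 1.0871
Two-sided α = 0.01 → critical value z_{0.005} = 2.576.
Power = Φ(δ − 2.576) + Φ(−δ − 2.576) = Φ(-1.489) + Φ(-3.663) = 0.0683 + 0.0001 = 0.0684.

Power ≈ 0.068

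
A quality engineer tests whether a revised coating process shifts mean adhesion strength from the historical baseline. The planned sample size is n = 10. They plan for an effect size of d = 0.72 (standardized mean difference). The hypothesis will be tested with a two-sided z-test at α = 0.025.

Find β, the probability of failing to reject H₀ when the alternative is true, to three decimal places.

β ≈ 0.486

Noncentrality parameter: δ = d·√n = 0.72 × √10 = 2.2768
Two-sided α = 0.025 → critical value z_{0.0125} = 2.241.
Power = Φ(δ − 2.241) + Φ(−δ − 2.241) = Φ(0.035) + Φ(-4.518) = 0.5141 + 0.0000 = 0.5141.
Type II error: β = 1 − power = 1 − 0.5141 = 0.4859.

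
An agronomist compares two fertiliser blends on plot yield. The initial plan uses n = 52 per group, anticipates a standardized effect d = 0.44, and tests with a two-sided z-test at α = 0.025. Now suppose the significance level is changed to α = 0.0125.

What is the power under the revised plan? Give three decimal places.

δ = d·√(n/2) = 0.44 × √(52/2) = 2.2436 (unchanged). New critical value: z_{0.0063} = 2.498.
Revised power = Φ(δ − 2.498) + Φ(−δ − 2.498) = Φ(-0.254) + Φ(-4.741) = 0.3997 + 0.0000 = 0.3997.

Power ≈ 0.400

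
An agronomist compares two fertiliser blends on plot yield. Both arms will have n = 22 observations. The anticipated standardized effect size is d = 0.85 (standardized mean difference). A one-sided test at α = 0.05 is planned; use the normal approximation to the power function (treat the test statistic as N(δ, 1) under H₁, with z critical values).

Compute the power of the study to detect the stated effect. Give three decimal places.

Power ≈ 0.880

Noncentrality parameter: δ = d·√(n/2) = 0.85 × √(22/2) = 2.8191
One-sided α = 0.05 → critical value z_{0.05} = 1.645.
Power = Φ(δ − 1.645) = Φ(1.174) = 0.8799.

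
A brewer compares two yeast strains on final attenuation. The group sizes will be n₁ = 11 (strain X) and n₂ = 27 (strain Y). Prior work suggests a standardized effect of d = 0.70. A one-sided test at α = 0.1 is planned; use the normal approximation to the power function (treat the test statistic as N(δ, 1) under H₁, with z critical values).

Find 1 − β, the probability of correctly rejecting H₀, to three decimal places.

Power ≈ 0.750

Noncentrality parameter: δ = d / √(1/n₁ + 1/n₂) = 0.70 / √(1/11 + 1/27) = 1.9570
Critical value for a one-sided test at α = 0.1: z_α = 1.282.
Power = Φ(δ − 1.282) = Φ(0.675) = 0.7503.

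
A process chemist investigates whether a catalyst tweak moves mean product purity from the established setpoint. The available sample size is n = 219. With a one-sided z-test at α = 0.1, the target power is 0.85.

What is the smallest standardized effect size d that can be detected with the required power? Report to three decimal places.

d ≈ 0.157

Need Φ(δ − 1.282) = 0.85, so δ = 1.282 + 1.036 = 2.318.
δ = d·√n ⇒ d = δ/√n = 2.318/√219 = 0.1566.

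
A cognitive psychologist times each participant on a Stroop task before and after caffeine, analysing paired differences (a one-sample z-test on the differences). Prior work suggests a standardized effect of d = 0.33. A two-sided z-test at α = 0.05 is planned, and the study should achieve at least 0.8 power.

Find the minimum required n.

n = 73

For power 0.8 need Φ(δ − z_{0.025}) = 0.8, so δ = z_{0.025} + z_{0.20} = 1.960 + 0.842 = 2.802.
(For δ > 0 the lower-tail rejection region contributes negligibly to power, so the one-term inversion is standard.)
δ = d·√n ⇒ n = (δ/d)² = (2.802 / 0.33)² = 72.07.
Rounding up, n = 73.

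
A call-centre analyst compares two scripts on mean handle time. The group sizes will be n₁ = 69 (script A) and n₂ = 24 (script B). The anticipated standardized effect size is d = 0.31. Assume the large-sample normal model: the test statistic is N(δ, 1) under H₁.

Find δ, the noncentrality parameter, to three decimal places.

δ ≈ 1.308

The noncentrality parameter scales effect size by the design's sample-size factor: δ = d / √(1/n₁ + 1/n₂) = 0.31 / √(1/69 + 1/24) = 1.3081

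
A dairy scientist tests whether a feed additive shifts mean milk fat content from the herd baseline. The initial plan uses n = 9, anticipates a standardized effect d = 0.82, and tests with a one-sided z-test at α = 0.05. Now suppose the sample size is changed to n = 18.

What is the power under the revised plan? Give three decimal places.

Power ≈ 0.967

With n = 18: δ = d·√n = 0.82 × √18 = 3.4790. Critical value z_{0.05} = 1.645.
Revised power = P(Z > 1.645 − δ) = Φ(1.834) = 0.9667.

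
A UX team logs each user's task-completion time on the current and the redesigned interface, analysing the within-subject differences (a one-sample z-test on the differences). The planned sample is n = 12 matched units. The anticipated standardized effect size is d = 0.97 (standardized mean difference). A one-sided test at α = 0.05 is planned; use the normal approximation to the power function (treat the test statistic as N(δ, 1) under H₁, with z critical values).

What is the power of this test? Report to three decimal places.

Power ≈ 0.957

Noncentrality parameter: δ = d·√n = 0.97 × √12 = 3.3602
One-sided α = 0.05 → critical value z_{0.05} = 1.645.
Power = P(Z > 1.645 − δ) = Φ(1.715) = 0.9569.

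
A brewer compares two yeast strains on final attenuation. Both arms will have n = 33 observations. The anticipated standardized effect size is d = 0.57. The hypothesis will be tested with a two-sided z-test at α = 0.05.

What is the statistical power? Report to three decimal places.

Noncentrality parameter: λ = d·√(n/2) = 0.57 × √(33/2) = 2.3154
Critical value for a two-sided test at α = 0.05: z_{α/2} = 1.960.
Power = Φ(λ − 1.960) + Φ(−λ − 1.960) = Φ(0.355) + Φ(-4.275) = 0.6389 + 0.0000 = 0.6389.

Power ≈ 0.639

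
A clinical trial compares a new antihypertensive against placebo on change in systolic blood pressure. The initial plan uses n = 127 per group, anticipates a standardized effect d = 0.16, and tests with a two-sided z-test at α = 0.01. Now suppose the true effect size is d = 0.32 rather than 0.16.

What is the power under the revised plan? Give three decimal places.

Power ≈ 0.490

With d = 0.32: δ = d·√(n/2) = 0.32 × √(127/2) = 2.5500. Critical value z_{0.005} = 2.576.
Revised power = Φ(δ − 2.576) + Φ(−δ − 2.576) = Φ(-0.026) + Φ(-5.126) = 0.4897 + 0.0000 = 0.4897.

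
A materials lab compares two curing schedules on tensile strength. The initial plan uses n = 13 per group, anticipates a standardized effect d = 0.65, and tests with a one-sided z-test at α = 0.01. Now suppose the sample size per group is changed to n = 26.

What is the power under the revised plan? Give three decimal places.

Power ≈ 0.507

With n = 26 per group: δ = d·√(n/2) = 0.65 × √(26/2) = 2.3436. Critical value z_{0.01} = 2.326.
Revised power = Φ(δ − 2.326) = Φ(0.017) = 0.5069.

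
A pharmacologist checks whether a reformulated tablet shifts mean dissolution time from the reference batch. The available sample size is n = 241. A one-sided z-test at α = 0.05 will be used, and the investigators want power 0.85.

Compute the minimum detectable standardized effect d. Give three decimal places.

d ≈ 0.173

Need Φ(δ − 1.645) = 0.85, so δ = 1.645 + 1.036 = 2.681.
δ = d·√n ⇒ d = δ/√n = 2.681/√241 = 0.1727.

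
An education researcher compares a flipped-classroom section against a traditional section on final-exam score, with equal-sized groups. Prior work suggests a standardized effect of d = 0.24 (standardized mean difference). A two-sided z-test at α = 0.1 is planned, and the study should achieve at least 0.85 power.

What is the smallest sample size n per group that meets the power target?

Set Φ(δ − 1.645) = 0.85; then δ − 1.645 = Φ⁻¹(0.85) = 1.036, giving δ = 2.681.
(For δ > 0 the lower-tail rejection region contributes negligibly to power, so the one-term inversion is standard.)
δ = d·√(n/2) ⇒ n = 2(δ/d)² = 2 × (2.681 / 0.24)² = 249.63.
Rounding up, n = 250 per group.

n = 250 per group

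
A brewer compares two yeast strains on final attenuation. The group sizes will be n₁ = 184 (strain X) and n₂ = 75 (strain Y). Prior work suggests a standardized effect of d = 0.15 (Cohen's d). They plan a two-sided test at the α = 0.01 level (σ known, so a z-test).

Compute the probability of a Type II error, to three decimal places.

Noncentrality parameter: λ = d / √(1/n₁ + 1/n₂) = 0.15 / √(1/184 + 1/75) = 1.0949
Two-sided α = 0.01 → critical value z_{0.005} = 2.576.
Power = Φ(λ − 2.576) + Φ(−λ − 2.576) = Φ(-1.481) + Φ(-3.671) = 0.0693 + 0.0001 = 0.0694.
Type II error: β = 1 − power = 1 − 0.0694 = 0.9306.

β ≈ 0.931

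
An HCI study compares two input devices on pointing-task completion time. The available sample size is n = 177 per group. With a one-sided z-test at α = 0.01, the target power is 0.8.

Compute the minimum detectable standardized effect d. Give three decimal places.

Required noncentrality: δ = z_{0.01} + z_{0.20} = 2.326 + 0.842 = 3.168.
δ = d·√(n/2) ⇒ d = δ/√(n/2) = 3.168/√(177/2) = 0.3368.

d ≈ 0.337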